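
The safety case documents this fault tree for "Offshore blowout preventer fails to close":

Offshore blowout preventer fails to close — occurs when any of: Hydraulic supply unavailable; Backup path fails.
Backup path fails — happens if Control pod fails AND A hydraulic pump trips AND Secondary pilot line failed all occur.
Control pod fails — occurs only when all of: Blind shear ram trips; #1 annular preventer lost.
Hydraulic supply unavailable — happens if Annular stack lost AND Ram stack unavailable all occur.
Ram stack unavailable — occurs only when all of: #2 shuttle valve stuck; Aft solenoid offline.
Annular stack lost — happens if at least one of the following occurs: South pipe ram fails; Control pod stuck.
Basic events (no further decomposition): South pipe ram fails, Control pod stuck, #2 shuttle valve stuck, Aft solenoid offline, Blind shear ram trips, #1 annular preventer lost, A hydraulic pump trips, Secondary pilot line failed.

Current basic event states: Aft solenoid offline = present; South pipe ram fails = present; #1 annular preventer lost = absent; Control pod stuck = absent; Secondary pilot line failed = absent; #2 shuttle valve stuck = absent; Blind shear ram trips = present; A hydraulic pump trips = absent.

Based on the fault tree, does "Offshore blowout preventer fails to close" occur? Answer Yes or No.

No

Annular stack lost [OR]: South pipe ram fails=occurs, Control pod stuck=not → at least one input occurs → occurs.
Ram stack unavailable [AND]: #2 shuttle valve stuck=not, Aft solenoid offline=occurs → not all inputs occur → does not occur.
Hydraulic supply unavailable [AND]: Annular stack lost=occurs, Ram stack unavailable=not → not all inputs occur → does not occur.
Control pod fails [AND]: Blind shear ram trips=occurs, #1 annular preventer lost=not → not all inputs occur → does not occur.
Backup path fails [AND]: Control pod fails=not, A hydraulic pump trips=not, Secondary pilot line failed=not → not all inputs occur → does not occur.
Offshore blowout preventer fails to close [OR]: Hydraulic supply unavailable=not, Backup path fails=not → no input occurs → does not occur.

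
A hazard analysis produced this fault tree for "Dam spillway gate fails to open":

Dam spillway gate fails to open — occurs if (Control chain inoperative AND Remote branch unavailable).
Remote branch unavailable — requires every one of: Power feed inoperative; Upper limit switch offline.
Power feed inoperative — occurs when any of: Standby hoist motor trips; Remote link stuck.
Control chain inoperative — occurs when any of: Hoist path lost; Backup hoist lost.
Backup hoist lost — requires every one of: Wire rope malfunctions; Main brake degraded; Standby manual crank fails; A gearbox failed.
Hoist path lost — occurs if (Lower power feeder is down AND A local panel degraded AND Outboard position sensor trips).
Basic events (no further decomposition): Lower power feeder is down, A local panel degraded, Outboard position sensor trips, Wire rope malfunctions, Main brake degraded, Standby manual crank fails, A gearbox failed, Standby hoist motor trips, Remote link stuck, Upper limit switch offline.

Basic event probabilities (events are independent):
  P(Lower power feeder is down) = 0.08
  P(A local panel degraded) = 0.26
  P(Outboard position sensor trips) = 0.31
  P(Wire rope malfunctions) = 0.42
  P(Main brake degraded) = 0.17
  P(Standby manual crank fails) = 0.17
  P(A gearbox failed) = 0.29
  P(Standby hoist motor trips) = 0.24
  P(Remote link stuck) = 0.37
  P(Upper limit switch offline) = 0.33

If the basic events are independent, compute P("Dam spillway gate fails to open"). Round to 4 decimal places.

P(Hoist path lost) [AND] = 0.08 × 0.26 × 0.31 = 0.006448
P(Backup hoist lost) [AND] = 0.42 × 0.17 × 0.17 × 0.29 = 0.003520
P(Control chain inoperative) [OR] = 1 − (1−0.006448) × (1−0.003520) = 0.009945
P(Power feed inoperative) [OR] = 1 − (1−0.24) × (1−0.37) = 0.521200
P(Remote branch unavailable) [AND] = 0.521200 × 0.33 = 0.171996
P(Dam spillway gate fails to open) [AND] = 0.009945 × 0.171996 = 0.001711
Rounded to 4 decimal places: P(Dam spillway gate fails to open) ≈ 0.0017.

0.0017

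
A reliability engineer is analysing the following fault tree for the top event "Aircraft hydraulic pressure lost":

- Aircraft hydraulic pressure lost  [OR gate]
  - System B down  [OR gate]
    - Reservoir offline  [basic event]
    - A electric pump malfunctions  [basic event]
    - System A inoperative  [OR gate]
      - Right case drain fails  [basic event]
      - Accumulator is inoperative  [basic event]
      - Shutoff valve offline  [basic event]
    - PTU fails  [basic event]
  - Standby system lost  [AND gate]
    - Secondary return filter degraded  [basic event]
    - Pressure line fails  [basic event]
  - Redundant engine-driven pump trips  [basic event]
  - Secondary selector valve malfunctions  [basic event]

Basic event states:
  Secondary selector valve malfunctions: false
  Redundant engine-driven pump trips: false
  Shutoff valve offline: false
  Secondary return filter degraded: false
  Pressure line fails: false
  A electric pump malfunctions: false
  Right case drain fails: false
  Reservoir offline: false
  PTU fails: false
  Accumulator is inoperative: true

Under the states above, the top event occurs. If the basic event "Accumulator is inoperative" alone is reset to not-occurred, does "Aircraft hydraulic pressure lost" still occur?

No

Counterfactual: set "Accumulator is inoperative" to not occurred.
System A inoperative [OR]: Right case drain fails=not, Accumulator is inoperative=not, Shutoff valve offline=not → no input occurs → does not occur.
System B down [OR]: Reservoir offline=not, A electric pump malfunctions=not, System A inoperative=not, PTU fails=not → no input occurs → does not occur.
Standby system lost [AND]: Secondary return filter degraded=not, Pressure line fails=not → not all inputs occur → does not occur.
Aircraft hydraulic pressure lost [OR]: System B down=not, Standby system lost=not, Redundant engine-driven pump trips=not, Secondary selector valve malfunctions=not → no input occurs → does not occur.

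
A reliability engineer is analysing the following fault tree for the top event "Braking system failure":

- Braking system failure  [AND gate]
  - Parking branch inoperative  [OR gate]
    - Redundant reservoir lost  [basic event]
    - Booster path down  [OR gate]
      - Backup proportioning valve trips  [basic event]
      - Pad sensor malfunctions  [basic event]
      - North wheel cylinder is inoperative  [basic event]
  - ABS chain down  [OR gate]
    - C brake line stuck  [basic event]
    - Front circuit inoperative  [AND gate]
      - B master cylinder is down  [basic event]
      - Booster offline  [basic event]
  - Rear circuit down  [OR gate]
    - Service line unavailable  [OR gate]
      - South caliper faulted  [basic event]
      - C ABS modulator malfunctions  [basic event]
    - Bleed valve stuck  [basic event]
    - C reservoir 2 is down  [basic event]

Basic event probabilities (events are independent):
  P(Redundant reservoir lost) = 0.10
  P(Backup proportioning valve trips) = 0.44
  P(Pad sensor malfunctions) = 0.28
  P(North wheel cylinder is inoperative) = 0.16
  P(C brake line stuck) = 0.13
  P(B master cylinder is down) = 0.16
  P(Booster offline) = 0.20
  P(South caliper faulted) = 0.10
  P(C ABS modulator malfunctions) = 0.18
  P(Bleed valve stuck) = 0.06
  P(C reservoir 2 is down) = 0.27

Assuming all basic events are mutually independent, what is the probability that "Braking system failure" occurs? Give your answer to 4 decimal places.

P(Booster path down) [OR] = 1 − (1−0.44) × (1−0.28) × (1−0.16) = 0.661312
P(Parking branch inoperative) [OR] = 1 − (1−0.10) × (1−0.661312) = 0.695181
P(Front circuit inoperative) [AND] = 0.16 × 0.20 = 0.032000
P(ABS chain down) [OR] = 1 − (1−0.13) × (1−0.032000) = 0.157840
P(Service line unavailable) [OR] = 1 − (1−0.10) × (1−0.18) = 0.262000
P(Rear circuit down) [OR] = 1 − (1−0.262000) × (1−0.06) × (1−0.27) = 0.493584
P(Braking system failure) [AND] = 0.695181 × 0.157840 × 0.493584 = 0.054160
Rounded to 4 decimal places: P(Braking system failure) ≈ 0.0542.

0.0542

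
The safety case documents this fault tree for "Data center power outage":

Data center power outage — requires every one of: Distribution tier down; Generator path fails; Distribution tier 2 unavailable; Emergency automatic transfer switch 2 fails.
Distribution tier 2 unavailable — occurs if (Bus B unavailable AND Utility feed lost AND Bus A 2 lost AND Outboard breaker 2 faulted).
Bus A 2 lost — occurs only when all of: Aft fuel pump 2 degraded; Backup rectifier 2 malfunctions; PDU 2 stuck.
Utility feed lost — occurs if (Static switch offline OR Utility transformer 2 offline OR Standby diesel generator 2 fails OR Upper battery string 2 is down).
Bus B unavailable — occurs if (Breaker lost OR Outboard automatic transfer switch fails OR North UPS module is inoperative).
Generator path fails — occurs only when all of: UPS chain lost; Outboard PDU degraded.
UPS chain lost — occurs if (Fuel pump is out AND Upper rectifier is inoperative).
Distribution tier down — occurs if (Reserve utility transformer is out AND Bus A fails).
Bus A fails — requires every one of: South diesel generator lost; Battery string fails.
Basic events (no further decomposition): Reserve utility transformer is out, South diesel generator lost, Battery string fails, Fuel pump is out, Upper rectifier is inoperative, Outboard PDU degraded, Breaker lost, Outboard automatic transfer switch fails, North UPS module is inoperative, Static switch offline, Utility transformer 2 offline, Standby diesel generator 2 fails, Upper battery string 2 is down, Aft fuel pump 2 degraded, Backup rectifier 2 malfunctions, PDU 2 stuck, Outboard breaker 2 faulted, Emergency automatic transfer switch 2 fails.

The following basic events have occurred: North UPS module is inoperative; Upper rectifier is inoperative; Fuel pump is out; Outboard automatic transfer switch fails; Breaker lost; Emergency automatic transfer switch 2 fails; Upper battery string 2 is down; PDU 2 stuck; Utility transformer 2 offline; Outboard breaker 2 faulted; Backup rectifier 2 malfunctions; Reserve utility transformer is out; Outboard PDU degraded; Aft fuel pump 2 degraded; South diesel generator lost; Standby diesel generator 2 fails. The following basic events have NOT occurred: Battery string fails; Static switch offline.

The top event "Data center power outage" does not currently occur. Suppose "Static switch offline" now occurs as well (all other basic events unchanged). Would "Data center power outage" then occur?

Counterfactual: set "Static switch offline" to occurred.
Bus A fails [AND]: South diesel generator lost=occurs, Battery string fails=not → not all inputs occur → does not occur.
Distribution tier down [AND]: Reserve utility transformer is out=occurs, Bus A fails=not → not all inputs occur → does not occur.
UPS chain lost [AND]: Fuel pump is out=occurs, Upper rectifier is inoperative=occurs → all inputs occur → occurs.
Generator path fails [AND]: UPS chain lost=occurs, Outboard PDU degraded=occurs → all inputs occur → occurs.
Bus B unavailable [OR]: Breaker lost=occurs, Outboard automatic transfer switch fails=occurs, North UPS module is inoperative=occurs → at least one input occurs → occurs.
Utility feed lost [OR]: Static switch offline=occurs, Utility transformer 2 offline=occurs, Standby diesel generator 2 fails=occurs, Upper battery string 2 is down=occurs → at least one input occurs → occurs.
Bus A 2 lost [AND]: Aft fuel pump 2 degraded=occurs, Backup rectifier 2 malfunctions=occurs, PDU 2 stuck=occurs → all inputs occur → occurs.
Distribution tier 2 unavailable [AND]: Bus B unavailable=occurs, Utility feed lost=occurs, Bus A 2 lost=occurs, Outboard breaker 2 faulted=occurs → all inputs occur → occurs.
Data center power outage [AND]: Distribution tier down=not, Generator path fails=occurs, Distribution tier 2 unavailable=occurs, Emergency automatic transfer switch 2 fails=occurs → not all inputs occur → does not occur.

No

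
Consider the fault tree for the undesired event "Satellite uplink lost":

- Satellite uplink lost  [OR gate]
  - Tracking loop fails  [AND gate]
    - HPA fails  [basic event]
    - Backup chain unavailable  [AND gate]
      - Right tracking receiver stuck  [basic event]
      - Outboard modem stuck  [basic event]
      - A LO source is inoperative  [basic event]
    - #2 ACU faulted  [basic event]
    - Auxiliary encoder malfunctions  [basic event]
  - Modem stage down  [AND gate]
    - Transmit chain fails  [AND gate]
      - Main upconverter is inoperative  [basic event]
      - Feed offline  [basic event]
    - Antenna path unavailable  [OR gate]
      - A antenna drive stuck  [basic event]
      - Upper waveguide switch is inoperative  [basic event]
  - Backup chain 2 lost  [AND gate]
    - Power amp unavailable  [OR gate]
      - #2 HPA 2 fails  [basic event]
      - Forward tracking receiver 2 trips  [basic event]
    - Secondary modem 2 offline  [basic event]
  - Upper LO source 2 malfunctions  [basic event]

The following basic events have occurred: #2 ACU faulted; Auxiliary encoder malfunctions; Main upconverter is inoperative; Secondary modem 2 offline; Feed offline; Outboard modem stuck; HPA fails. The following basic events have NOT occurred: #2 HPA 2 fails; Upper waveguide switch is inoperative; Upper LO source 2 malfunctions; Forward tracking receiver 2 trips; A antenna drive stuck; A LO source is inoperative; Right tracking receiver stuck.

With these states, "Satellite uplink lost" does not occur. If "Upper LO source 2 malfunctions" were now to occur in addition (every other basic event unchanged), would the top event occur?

Yes

Counterfactual: set "Upper LO source 2 malfunctions" to occurred.
Backup chain unavailable [AND]: Right tracking receiver stuck=not, Outboard modem stuck=occurs, A LO source is inoperative=not → not all inputs occur → does not occur.
Tracking loop fails [AND]: HPA fails=occurs, Backup chain unavailable=not, #2 ACU faulted=occurs, Auxiliary encoder malfunctions=occurs → not all inputs occur → does not occur.
Transmit chain fails [AND]: Main upconverter is inoperative=occurs, Feed offline=occurs → all inputs occur → occurs.
Antenna path unavailable [OR]: A antenna drive stuck=not, Upper waveguide switch is inoperative=not → no input occurs → does not occur.
Modem stage down [AND]: Transmit chain fails=occurs, Antenna path unavailable=not → not all inputs occur → does not occur.
Power amp unavailable [OR]: #2 HPA 2 fails=not, Forward tracking receiver 2 trips=not → no input occurs → does not occur.
Backup chain 2 lost [AND]: Power amp unavailable=not, Secondary modem 2 offline=occurs → not all inputs occur → does not occur.
Satellite uplink lost [OR]: Tracking loop fails=not, Modem stage down=not, Backup chain 2 lost=not, Upper LO source 2 malfunctions=occurs → at least one input occurs → occurs.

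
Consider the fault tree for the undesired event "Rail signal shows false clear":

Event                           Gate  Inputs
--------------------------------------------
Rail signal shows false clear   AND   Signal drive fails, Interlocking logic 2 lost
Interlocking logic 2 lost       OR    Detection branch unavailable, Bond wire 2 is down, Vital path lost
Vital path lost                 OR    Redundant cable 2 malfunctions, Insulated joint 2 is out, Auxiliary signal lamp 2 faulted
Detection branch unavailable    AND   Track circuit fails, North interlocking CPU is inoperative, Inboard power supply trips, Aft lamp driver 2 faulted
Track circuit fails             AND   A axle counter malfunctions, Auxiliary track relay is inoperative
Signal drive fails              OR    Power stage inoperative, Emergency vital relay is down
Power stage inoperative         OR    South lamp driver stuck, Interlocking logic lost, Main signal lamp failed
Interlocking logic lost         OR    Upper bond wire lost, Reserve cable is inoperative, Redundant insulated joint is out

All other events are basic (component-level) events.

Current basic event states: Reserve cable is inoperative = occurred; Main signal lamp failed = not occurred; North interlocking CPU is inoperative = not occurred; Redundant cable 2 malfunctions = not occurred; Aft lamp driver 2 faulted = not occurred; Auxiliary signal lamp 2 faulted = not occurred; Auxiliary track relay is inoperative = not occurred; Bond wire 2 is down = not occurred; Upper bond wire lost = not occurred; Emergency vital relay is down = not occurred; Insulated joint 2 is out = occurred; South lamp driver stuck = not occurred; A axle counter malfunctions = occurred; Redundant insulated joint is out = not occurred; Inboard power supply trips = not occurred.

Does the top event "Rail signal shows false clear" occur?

Interlocking logic lost [OR]: Upper bond wire lost=not, Reserve cable is inoperative=occurs, Redundant insulated joint is out=not → at least one input occurs → occurs.
Power stage inoperative [OR]: South lamp driver stuck=not, Interlocking logic lost=occurs, Main signal lamp failed=not → at least one input occurs → occurs.
Signal drive fails [OR]: Power stage inoperative=occurs, Emergency vital relay is down=not → at least one input occurs → occurs.
Track circuit fails [AND]: A axle counter malfunctions=occurs, Auxiliary track relay is inoperative=not → not all inputs occur → does not occur.
Detection branch unavailable [AND]: Track circuit fails=not, North interlocking CPU is inoperative=not, Inboard power supply trips=not, Aft lamp driver 2 faulted=not → not all inputs occur → does not occur.
Vital path lost [OR]: Redundant cable 2 malfunctions=not, Insulated joint 2 is out=occurs, Auxiliary signal lamp 2 faulted=not → at least one input occurs → occurs.
Interlocking logic 2 lost [OR]: Detection branch unavailable=not, Bond wire 2 is down=not, Vital path lost=occurs → at least one input occurs → occurs.
Rail signal shows false clear [AND]: Signal drive fails=occurs, Interlocking logic 2 lost=occurs → all inputs occur → occurs.

Yes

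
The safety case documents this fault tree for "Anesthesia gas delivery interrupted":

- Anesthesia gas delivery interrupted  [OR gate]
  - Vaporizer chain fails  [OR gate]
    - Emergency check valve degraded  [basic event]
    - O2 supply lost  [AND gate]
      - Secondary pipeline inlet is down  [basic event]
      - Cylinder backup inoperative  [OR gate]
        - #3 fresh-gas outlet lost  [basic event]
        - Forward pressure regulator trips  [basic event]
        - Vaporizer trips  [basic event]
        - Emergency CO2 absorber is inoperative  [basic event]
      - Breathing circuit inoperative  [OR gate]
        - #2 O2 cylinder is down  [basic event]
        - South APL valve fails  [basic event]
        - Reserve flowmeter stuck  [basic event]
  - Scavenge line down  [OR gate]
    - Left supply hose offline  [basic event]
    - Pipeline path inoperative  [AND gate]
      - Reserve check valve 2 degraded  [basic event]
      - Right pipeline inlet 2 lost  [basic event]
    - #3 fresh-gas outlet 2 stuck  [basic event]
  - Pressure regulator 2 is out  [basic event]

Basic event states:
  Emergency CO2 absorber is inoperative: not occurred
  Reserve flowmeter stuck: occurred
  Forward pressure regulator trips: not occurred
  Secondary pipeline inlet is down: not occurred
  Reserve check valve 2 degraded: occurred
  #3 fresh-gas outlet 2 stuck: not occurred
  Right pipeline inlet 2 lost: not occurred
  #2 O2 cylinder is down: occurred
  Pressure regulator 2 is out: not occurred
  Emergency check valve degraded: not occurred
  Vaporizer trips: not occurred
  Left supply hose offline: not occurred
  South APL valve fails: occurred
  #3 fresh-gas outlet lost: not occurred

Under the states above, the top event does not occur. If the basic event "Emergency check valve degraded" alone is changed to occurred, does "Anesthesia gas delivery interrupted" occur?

Yes

Counterfactual: set "Emergency check valve degraded" to occurred.
Cylinder backup inoperative [OR]: #3 fresh-gas outlet lost=not, Forward pressure regulator trips=not, Vaporizer trips=not, Emergency CO2 absorber is inoperative=not → no input occurs → does not occur.
Breathing circuit inoperative [OR]: #2 O2 cylinder is down=occurs, South APL valve fails=occurs, Reserve flowmeter stuck=occurs → at least one input occurs → occurs.
O2 supply lost [AND]: Secondary pipeline inlet is down=not, Cylinder backup inoperative=not, Breathing circuit inoperative=occurs → not all inputs occur → does not occur.
Vaporizer chain fails [OR]: Emergency check valve degraded=occurs, O2 supply lost=not → at least one input occurs → occurs.
Pipeline path inoperative [AND]: Reserve check valve 2 degraded=occurs, Right pipeline inlet 2 lost=not → not all inputs occur → does not occur.
Scavenge line down [OR]: Left supply hose offline=not, Pipeline path inoperative=not, #3 fresh-gas outlet 2 stuck=not → no input occurs → does not occur.
Anesthesia gas delivery interrupted [OR]: Vaporizer chain fails=occurs, Scavenge line down=not, Pressure regulator 2 is out=not → at least one input occurs → occurs.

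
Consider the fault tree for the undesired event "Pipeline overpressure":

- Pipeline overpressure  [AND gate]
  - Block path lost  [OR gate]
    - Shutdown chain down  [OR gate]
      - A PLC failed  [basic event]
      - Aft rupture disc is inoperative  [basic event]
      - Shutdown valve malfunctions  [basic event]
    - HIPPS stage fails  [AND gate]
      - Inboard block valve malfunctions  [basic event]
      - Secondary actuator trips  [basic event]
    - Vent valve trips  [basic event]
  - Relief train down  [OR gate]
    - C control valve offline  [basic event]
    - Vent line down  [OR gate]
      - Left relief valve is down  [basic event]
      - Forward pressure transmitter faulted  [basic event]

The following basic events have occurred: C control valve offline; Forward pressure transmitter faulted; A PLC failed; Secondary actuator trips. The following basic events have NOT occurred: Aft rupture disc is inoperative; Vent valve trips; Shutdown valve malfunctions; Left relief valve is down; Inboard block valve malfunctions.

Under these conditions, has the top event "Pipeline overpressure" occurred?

Yes

Shutdown chain down [OR]: A PLC failed=occurs, Aft rupture disc is inoperative=not, Shutdown valve malfunctions=not → at least one input occurs → occurs.
HIPPS stage fails [AND]: Inboard block valve malfunctions=not, Secondary actuator trips=occurs → not all inputs occur → does not occur.
Block path lost [OR]: Shutdown chain down=occurs, HIPPS stage fails=not, Vent valve trips=not → at least one input occurs → occurs.
Vent line down [OR]: Left relief valve is down=not, Forward pressure transmitter faulted=occurs → at least one input occurs → occurs.
Relief train down [OR]: C control valve offline=occurs, Vent line down=occurs → at least one input occurs → occurs.
Pipeline overpressure [AND]: Block path lost=occurs, Relief train down=occurs → all inputs occur → occurs.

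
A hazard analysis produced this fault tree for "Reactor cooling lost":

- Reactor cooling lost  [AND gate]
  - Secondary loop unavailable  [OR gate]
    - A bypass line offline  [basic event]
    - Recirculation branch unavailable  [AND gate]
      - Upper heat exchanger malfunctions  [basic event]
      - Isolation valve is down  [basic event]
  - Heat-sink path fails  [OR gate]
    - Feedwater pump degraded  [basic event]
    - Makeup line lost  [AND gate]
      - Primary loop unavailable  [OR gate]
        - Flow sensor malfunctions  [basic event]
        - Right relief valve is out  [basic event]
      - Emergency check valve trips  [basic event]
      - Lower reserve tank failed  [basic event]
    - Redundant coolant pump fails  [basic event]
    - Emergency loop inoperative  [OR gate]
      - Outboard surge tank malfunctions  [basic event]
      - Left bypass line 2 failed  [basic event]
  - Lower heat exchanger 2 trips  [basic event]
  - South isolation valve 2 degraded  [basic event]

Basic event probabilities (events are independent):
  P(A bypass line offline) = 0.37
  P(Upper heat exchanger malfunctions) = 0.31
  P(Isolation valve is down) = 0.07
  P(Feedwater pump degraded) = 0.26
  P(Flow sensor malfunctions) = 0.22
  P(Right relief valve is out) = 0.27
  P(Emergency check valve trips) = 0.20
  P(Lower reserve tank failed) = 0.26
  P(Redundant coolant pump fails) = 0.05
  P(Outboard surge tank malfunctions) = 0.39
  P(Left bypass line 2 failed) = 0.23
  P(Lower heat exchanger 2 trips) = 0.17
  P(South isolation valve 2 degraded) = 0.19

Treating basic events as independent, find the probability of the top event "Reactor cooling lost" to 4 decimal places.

0.0084

P(Recirculation branch unavailable) [AND] = 0.31 × 0.07 = 0.021700
P(Secondary loop unavailable) [OR] = 1 − (1−0.37) × (1−0.021700) = 0.383671
P(Primary loop unavailable) [OR] = 1 − (1−0.22) × (1−0.27) = 0.430600
P(Makeup line lost) [AND] = 0.430600 × 0.20 × 0.26 = 0.022391
P(Emergency loop inoperative) [OR] = 1 − (1−0.39) × (1−0.23) = 0.530300
P(Heat-sink path fails) [OR] = 1 − (1−0.26) × (1−0.022391) × (1−0.05) × (1−0.530300) = 0.677194
P(Reactor cooling lost) [AND] = 0.383671 × 0.677194 × 0.17 × 0.19 = 0.008392
Rounded to 4 decimal places: P(Reactor cooling lost) ≈ 0.0084.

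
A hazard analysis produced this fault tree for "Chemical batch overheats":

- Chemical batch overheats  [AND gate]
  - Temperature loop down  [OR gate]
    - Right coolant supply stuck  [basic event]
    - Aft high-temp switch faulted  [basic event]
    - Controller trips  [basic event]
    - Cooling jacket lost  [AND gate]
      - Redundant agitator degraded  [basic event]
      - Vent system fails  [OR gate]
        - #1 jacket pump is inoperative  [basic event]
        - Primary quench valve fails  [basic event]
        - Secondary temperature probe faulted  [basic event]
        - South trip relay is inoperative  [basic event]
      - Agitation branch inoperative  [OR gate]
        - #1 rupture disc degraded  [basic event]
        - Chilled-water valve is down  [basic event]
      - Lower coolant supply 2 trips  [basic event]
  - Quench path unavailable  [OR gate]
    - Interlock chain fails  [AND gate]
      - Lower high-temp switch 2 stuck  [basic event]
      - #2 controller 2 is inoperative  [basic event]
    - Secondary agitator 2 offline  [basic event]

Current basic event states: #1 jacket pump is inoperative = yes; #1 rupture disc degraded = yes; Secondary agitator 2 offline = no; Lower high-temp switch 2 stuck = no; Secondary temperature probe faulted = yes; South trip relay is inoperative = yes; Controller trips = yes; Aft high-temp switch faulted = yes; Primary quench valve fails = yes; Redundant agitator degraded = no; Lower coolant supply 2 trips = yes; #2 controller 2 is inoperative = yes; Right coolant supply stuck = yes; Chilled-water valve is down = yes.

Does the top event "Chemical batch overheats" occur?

No

Vent system fails [OR]: #1 jacket pump is inoperative=occurs, Primary quench valve fails=occurs, Secondary temperature probe faulted=occurs, South trip relay is inoperative=occurs → at least one input occurs → occurs.
Agitation branch inoperative [OR]: #1 rupture disc degraded=occurs, Chilled-water valve is down=occurs → at least one input occurs → occurs.
Cooling jacket lost [AND]: Redundant agitator degraded=not, Vent system fails=occurs, Agitation branch inoperative=occurs, Lower coolant supply 2 trips=occurs → not all inputs occur → does not occur.
Temperature loop down [OR]: Right coolant supply stuck=occurs, Aft high-temp switch faulted=occurs, Controller trips=occurs, Cooling jacket lost=not → at least one input occurs → occurs.
Interlock chain fails [AND]: Lower high-temp switch 2 stuck=not, #2 controller 2 is inoperative=occurs → not all inputs occur → does not occur.
Quench path unavailable [OR]: Interlock chain fails=not, Secondary agitator 2 offline=not → no input occurs → does not occur.
Chemical batch overheats [AND]: Temperature loop down=occurs, Quench path unavailable=not → not all inputs occur → does not occur.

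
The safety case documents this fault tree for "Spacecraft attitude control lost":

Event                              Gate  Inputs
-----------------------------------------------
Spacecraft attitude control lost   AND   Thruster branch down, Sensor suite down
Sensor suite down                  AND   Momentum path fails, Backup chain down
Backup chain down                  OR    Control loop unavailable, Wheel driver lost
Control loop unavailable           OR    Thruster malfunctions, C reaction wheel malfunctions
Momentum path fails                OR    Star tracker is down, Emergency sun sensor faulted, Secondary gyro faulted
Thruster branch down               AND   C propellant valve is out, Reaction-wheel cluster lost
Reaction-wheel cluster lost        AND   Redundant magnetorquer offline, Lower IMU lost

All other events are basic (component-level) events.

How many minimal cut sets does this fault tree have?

9

Reaction-wheel cluster lost [AND]: one cut set from each child combined → 1 × 1 = 1 cut set(s).
Thruster branch down [AND]: one cut set from each child combined → 1 × 1 = 1 cut set(s).
Momentum path fails [OR]: union of children's cut sets → 3 cut set(s).
Control loop unavailable [OR]: union of children's cut sets → 2 cut set(s).
Backup chain down [OR]: union of children's cut sets → 3 cut set(s).
Sensor suite down [AND]: one cut set from each child combined → 3 × 3 = 9 cut set(s).
Spacecraft attitude control lost [AND]: one cut set from each child combined → 1 × 9 = 9 cut set(s).
Minimal cut sets: {C propellant valve is out, Lower IMU lost, Redundant magnetorquer offline, Star tracker is down, Thruster malfunctions}; {C propellant valve is out, C reaction wheel malfunctions, Lower IMU lost, Redundant magnetorquer offline, Star tracker is down}; {C propellant valve is out, Lower IMU lost, Redundant magnetorquer offline, Star tracker is down, Wheel driver lost}; {C propellant valve is out, Emergency sun sensor faulted, Lower IMU lost, Redundant magnetorquer offline, Thruster malfunctions}; {C propellant valve is out, C reaction wheel malfunctions, Emergency sun sensor faulted, Lower IMU lost, Redundant magnetorquer offline}; {C propellant valve is out, Emergency sun sensor faulted, Lower IMU lost, Redundant magnetorquer offline, Wheel driver lost}; {C propellant valve is out, Lower IMU lost, Redundant magnetorquer offline, Secondary gyro faulted, Thruster malfunctions}; {C propellant valve is out, C reaction wheel malfunctions, Lower IMU lost, Redundant magnetorquer offline, Secondary gyro faulted}; {C propellant valve is out, Lower IMU lost, Redundant magnetorquer offline, Secondary gyro faulted, Wheel driver lost}.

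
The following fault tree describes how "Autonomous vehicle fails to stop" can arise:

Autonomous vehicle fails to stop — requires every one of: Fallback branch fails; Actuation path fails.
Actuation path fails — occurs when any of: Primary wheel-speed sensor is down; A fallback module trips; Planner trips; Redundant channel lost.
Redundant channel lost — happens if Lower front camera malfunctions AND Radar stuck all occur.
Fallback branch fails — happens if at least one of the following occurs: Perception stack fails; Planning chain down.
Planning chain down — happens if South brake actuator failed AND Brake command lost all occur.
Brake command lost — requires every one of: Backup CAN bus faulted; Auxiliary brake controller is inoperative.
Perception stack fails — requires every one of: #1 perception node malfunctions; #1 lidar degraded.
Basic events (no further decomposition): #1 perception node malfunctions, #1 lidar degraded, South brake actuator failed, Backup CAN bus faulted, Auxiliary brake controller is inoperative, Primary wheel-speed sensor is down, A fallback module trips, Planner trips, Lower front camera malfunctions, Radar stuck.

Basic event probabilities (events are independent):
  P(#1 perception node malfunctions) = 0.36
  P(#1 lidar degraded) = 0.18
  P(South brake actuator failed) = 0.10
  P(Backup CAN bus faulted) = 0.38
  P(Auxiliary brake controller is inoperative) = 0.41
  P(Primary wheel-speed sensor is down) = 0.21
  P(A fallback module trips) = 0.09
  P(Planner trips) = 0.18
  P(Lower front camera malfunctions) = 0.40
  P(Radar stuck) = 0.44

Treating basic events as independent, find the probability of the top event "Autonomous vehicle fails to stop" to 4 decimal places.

P(Perception stack fails) [AND] = 0.36 × 0.18 = 0.064800
P(Brake command lost) [AND] = 0.38 × 0.41 = 0.155800
P(Planning chain down) [AND] = 0.10 × 0.155800 = 0.015580
P(Fallback branch fails) [OR] = 1 − (1−0.064800) × (1−0.015580) = 0.079370
P(Redundant channel lost) [AND] = 0.40 × 0.44 = 0.176000
P(Actuation path fails) [OR] = 1 − (1−0.21) × (1−0.09) × (1−0.18) × (1−0.176000) = 0.514254
P(Autonomous vehicle fails to stop) [AND] = 0.079370 × 0.514254 = 0.040816
Rounded to 4 decimal places: P(Autonomous vehicle fails to stop) ≈ 0.0408.

0.0408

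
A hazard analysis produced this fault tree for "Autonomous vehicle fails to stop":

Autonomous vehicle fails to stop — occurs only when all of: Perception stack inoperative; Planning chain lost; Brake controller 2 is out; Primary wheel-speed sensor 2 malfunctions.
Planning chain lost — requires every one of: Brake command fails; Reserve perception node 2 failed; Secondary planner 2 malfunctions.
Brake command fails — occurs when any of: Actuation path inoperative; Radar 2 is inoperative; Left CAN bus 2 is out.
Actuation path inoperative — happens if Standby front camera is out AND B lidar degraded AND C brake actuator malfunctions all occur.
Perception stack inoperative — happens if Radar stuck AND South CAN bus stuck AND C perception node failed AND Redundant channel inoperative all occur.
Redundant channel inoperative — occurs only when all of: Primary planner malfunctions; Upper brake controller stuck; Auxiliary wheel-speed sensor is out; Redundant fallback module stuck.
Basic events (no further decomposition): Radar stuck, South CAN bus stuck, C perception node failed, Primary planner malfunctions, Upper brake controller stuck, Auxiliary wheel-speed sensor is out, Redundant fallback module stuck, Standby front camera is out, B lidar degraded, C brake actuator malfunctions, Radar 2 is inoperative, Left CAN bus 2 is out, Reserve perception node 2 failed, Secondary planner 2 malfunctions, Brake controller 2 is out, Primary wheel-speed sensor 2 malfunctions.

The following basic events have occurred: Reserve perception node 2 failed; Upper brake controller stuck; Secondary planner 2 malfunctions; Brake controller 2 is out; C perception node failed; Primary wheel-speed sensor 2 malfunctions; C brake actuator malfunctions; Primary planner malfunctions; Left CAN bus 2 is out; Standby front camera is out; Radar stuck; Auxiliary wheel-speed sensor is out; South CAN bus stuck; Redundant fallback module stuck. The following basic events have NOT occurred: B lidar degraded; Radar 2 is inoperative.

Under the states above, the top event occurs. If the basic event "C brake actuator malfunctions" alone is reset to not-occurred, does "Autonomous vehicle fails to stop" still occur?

Yes

Counterfactual: set "C brake actuator malfunctions" to not occurred.
Redundant channel inoperative [AND]: Primary planner malfunctions=occurs, Upper brake controller stuck=occurs, Auxiliary wheel-speed sensor is out=occurs, Redundant fallback module stuck=occurs → all inputs occur → occurs.
Perception stack inoperative [AND]: Radar stuck=occurs, South CAN bus stuck=occurs, C perception node failed=occurs, Redundant channel inoperative=occurs → all inputs occur → occurs.
Actuation path inoperative [AND]: Standby front camera is out=occurs, B lidar degraded=not, C brake actuator malfunctions=not → not all inputs occur → does not occur.
Brake command fails [OR]: Actuation path inoperative=not, Radar 2 is inoperative=not, Left CAN bus 2 is out=occurs → at least one input occurs → occurs.
Planning chain lost [AND]: Brake command fails=occurs, Reserve perception node 2 failed=occurs, Secondary planner 2 malfunctions=occurs → all inputs occur → occurs.
Autonomous vehicle fails to stop [AND]: Perception stack inoperative=occurs, Planning chain lost=occurs, Brake controller 2 is out=occurs, Primary wheel-speed sensor 2 malfunctions=occurs → all inputs occur → occurs.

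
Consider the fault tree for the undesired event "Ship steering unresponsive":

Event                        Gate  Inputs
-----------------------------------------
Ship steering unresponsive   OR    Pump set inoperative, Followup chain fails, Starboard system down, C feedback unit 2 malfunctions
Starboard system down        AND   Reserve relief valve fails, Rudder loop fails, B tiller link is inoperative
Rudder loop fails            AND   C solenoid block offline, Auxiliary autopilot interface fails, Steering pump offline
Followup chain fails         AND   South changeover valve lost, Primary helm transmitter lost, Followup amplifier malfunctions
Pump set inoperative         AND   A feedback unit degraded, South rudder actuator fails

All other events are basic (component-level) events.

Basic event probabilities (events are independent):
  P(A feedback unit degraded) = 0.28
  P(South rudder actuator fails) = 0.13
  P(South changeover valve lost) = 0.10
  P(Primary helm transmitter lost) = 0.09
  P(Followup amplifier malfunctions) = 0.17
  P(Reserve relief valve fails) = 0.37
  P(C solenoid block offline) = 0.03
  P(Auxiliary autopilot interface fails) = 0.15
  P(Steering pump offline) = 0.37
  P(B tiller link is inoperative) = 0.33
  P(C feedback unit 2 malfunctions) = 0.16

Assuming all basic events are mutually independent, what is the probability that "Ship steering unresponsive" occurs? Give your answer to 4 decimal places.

0.1920

P(Pump set inoperative) [AND] = 0.28 × 0.13 = 0.036400
P(Followup chain fails) [AND] = 0.10 × 0.09 × 0.17 = 0.001530
P(Rudder loop fails) [AND] = 0.03 × 0.15 × 0.37 = 0.001665
P(Starboard system down) [AND] = 0.37 × 0.001665 × 0.33 = 0.000203
P(Ship steering unresponsive) [OR] = 1 − (1−0.036400) × (1−0.001530) × (1−0.000203) × (1−0.16) = 0.191978
Rounded to 4 decimal places: P(Ship steering unresponsive) ≈ 0.1920.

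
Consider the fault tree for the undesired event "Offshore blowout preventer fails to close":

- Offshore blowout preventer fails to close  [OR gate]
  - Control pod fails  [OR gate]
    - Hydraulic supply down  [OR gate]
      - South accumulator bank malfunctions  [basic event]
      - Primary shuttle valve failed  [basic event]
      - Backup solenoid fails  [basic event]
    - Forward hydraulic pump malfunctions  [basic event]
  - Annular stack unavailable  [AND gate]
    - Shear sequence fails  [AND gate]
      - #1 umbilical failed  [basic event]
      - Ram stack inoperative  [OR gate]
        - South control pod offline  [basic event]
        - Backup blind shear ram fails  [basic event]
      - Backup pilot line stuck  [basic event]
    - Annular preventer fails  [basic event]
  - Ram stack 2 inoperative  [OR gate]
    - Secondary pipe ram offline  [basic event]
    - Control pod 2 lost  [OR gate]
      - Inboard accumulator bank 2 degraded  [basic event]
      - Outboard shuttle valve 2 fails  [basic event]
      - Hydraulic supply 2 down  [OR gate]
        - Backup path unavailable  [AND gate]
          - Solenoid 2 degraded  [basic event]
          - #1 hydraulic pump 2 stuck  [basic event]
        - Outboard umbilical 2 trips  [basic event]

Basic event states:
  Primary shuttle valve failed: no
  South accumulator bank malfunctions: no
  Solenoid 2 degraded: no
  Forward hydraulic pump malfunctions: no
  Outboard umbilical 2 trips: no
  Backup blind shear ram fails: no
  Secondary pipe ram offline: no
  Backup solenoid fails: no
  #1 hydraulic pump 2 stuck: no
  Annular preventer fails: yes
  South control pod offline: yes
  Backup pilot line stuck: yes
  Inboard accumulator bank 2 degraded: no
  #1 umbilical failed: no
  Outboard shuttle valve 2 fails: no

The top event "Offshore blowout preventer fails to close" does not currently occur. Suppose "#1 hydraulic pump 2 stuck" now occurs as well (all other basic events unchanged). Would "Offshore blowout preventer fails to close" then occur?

No

Counterfactual: set "#1 hydraulic pump 2 stuck" to occurred.
Hydraulic supply down [OR]: South accumulator bank malfunctions=not, Primary shuttle valve failed=not, Backup solenoid fails=not → no input occurs → does not occur.
Control pod fails [OR]: Hydraulic supply down=not, Forward hydraulic pump malfunctions=not → no input occurs → does not occur.
Ram stack inoperative [OR]: South control pod offline=occurs, Backup blind shear ram fails=not → at least one input occurs → occurs.
Shear sequence fails [AND]: #1 umbilical failed=not, Ram stack inoperative=occurs, Backup pilot line stuck=occurs → not all inputs occur → does not occur.
Annular stack unavailable [AND]: Shear sequence fails=not, Annular preventer fails=occurs → not all inputs occur → does not occur.
Backup path unavailable [AND]: Solenoid 2 degraded=not, #1 hydraulic pump 2 stuck=occurs → not all inputs occur → does not occur.
Hydraulic supply 2 down [OR]: Backup path unavailable=not, Outboard umbilical 2 trips=not → no input occurs → does not occur.
Control pod 2 lost [OR]: Inboard accumulator bank 2 degraded=not, Outboard shuttle valve 2 fails=not, Hydraulic supply 2 down=not → no input occurs → does not occur.
Ram stack 2 inoperative [OR]: Secondary pipe ram offline=not, Control pod 2 lost=not → no input occurs → does not occur.
Offshore blowout preventer fails to close [OR]: Control pod fails=not, Annular stack unavailable=not, Ram stack 2 inoperative=not → no input occurs → does not occur.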